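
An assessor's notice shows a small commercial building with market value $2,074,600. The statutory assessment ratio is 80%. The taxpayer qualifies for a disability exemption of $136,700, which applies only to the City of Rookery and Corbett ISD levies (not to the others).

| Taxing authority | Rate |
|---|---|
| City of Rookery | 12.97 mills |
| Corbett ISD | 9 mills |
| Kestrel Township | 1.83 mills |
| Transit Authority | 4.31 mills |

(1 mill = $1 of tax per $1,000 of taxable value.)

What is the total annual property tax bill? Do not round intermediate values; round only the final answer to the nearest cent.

$43,650.31

Assessed value = $2,074,600 × 0.8 = $1,659,680
City of Rookery: ($1,659,680 − $136,700) × 0.01297 = $1,522,980 × 0.01297 = $19,753.0506
Corbett ISD: ($1,659,680 − $136,700) × 0.009 = $1,522,980 × 0.009 = $13,706.82
Kestrel Township: $1,659,680 × 0.00183 = $3,037.2144
Transit Authority: $1,659,680 × 0.00431 = $7,153.2208
Total = $43,650.3058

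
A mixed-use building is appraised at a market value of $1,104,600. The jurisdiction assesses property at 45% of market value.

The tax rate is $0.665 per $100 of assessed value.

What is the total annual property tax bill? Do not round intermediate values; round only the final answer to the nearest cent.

Assessed value = $1,104,600 × 0.45 = $497,070
Tax = $497,070 × 0.00665 = $3,305.5155

$3,305.52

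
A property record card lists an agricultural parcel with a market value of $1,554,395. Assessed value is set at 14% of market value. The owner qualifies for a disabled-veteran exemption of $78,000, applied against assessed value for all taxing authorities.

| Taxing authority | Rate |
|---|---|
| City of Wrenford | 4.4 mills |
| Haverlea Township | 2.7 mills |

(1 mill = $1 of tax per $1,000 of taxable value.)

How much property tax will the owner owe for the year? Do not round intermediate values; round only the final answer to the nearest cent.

Assessed value = $1,554,395 × 0.14 = $217,615.3
Taxable value = $217,615.3 − $78,000 = $139,615.3
City of Wrenford: $139,615.3 × 0.0044 = $614.30732
Haverlea Township: $139,615.3 × 0.0027 = $376.96131
Total = $614.30732 + $376.96131 = $991.26863

$991.27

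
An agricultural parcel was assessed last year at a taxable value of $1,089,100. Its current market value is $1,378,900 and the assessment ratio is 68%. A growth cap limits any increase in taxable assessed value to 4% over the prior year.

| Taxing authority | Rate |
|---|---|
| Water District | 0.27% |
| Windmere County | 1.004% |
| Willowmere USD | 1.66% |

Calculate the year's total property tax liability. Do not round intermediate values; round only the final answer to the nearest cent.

Uncapped assessed value = $1,378,900 × 0.68 = $937,652
Cap limit = $1,089,100 × 1.04 = $1,132,664
Taxable assessed value = min($937,652, $1,132,664) = $937,652 (cap does not bind)
Water District: $937,652 × 0.0027 = $2,531.6604
Windmere County: $937,652 × 0.01004 = $9,414.02608
Willowmere USD: $937,652 × 0.0166 = $15,565.0232
Total = $27,510.70968

$27,510.71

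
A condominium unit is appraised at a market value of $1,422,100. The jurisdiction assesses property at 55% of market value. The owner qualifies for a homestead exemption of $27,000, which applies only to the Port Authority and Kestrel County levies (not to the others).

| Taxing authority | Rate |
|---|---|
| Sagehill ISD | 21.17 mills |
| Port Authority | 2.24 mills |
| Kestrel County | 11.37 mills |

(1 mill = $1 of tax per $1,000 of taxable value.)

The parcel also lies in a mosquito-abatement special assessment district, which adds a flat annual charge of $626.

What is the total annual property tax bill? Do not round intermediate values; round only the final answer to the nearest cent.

Assessed value = $1,422,100 × 0.55 = $782,155
Sagehill ISD: $782,155 × 0.02117 = $16,558.22135
Port Authority: ($782,155 − $27,000) × 0.00224 = $755,155 × 0.00224 = $1,691.5472
Kestrel County: ($782,155 − $27,000) × 0.01137 = $755,155 × 0.01137 = $8,586.11235
Levies subtotal = $26,835.8809
Total = $26,835.8809 + $626 = $27,461.8809

$27,461.88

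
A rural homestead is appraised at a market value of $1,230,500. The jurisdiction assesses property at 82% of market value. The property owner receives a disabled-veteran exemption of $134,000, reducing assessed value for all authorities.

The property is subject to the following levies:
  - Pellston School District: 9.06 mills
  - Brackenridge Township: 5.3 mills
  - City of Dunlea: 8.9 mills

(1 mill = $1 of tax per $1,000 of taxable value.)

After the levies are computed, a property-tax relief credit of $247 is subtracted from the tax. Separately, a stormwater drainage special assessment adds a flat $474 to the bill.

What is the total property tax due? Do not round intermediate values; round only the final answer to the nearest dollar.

Assessed value = $1,230,500 × 0.82 = $1,009,010
Taxable value = $1,009,010 − $134,000 = $875,010
Pellston School District: $875,010 × 0.00906 = $7,927.5906
Brackenridge Township: $875,010 × 0.0053 = $4,637.553
City of Dunlea: $875,010 × 0.0089 = $7,787.589
Levies subtotal = $20,352.7326
After credit = $20,352.7326 − $247 = $20,105.7326
Total = $20,105.7326 + $474 = $20,579.7326

$20,580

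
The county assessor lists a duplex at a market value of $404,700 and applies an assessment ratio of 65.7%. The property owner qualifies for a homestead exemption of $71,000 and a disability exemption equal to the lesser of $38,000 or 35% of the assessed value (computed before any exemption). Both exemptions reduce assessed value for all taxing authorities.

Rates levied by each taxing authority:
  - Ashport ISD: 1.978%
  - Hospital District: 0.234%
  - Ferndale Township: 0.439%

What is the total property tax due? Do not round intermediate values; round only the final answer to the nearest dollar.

Assessed value = $404,700 × 0.657 = $265,887.9
Disability exemption = min($38,000, 35% × $265,887.9) = min($38,000, $93,060.765) = $38,000 (dollar cap binds)
Taxable value = $265,887.9 − $71,000 − $38,000 = $156,887.9
Ashport ISD: $156,887.9 × 0.01978 = $3,103.242662
Hospital District: $156,887.9 × 0.00234 = $367.117686
Ferndale Township: $156,887.9 × 0.00439 = $688.737881
Total = $4,159.098229

$4,159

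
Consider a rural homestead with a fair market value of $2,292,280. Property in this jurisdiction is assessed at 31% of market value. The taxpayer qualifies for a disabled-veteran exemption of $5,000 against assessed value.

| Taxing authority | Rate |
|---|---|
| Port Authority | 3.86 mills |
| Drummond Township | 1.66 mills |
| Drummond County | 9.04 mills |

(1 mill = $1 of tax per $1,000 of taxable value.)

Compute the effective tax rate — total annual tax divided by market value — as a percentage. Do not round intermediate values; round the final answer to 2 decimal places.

Assessed value = $2,292,280 × 0.31 = $710,606.8
Taxable value = $710,606.8 − $5,000 = $705,606.8
Port Authority: $705,606.8 × 0.00386 = $2,723.642248
Drummond Township: $705,606.8 × 0.00166 = $1,171.307288
Drummond County: $705,606.8 × 0.00904 = $6,378.685472
Total tax = $10,273.635008
Effective rate = $10,273.635008 ÷ $2,292,280 = 0.45% of market value

0.45%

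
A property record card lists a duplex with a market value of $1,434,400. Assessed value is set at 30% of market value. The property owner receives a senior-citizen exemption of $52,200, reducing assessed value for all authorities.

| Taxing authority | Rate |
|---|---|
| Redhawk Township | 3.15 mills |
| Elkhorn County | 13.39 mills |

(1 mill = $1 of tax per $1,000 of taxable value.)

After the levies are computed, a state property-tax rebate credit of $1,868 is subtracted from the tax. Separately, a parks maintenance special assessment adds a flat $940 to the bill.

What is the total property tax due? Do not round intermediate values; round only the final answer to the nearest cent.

Assessed value = $1,434,400 × 0.3 = $430,320
Taxable value = $430,320 − $52,200 = $378,120
Redhawk Township: $378,120 × 0.00315 = $1,191.078
Elkhorn County: $378,120 × 0.01339 = $5,063.0268
Levies subtotal = $6,254.1048
After credit = $6,254.1048 − $1,868 = $4,386.1048
Total = $4,386.1048 + $940 = $5,326.1048

$5,326.10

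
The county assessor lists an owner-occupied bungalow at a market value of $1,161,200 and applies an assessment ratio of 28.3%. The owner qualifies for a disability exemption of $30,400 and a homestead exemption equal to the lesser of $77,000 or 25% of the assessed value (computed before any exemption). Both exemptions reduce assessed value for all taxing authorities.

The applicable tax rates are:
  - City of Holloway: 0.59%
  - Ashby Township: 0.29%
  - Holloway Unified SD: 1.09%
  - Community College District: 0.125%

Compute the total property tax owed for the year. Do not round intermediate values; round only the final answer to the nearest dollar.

Assessed value = $1,161,200 × 0.283 = $328,619.6
Homestead exemption = min($77,000, 25% × $328,619.6) = min($77,000, $82,154.9) = $77,000 (dollar cap binds)
Taxable value = $328,619.6 − $30,400 − $77,000 = $221,219.6
City of Holloway: $221,219.6 × 0.0059 = $1,305.19564
Ashby Township: $221,219.6 × 0.0029 = $641.53684
Holloway Unified SD: $221,219.6 × 0.0109 = $2,411.29364
Community College District: $221,219.6 × 0.00125 = $276.5245
Total = $4,634.55062

$4,635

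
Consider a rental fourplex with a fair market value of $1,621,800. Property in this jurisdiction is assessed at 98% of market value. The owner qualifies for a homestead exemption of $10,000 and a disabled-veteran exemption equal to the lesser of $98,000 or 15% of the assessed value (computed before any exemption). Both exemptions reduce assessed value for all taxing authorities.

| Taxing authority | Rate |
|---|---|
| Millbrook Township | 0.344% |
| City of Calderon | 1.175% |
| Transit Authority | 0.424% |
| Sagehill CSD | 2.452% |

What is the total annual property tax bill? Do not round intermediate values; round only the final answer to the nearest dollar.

$65,106

Assessed value = $1,621,800 × 0.98 = $1,589,364
Disabled-veteran exemption = min($98,000, 15% × $1,589,364) = min($98,000, $238,404.6) = $98,000 (dollar cap binds)
Taxable value = $1,589,364 − $10,000 − $98,000 = $1,481,364
Millbrook Township: $1,481,364 × 0.00344 = $5,095.89216
City of Calderon: $1,481,364 × 0.01175 = $17,406.027
Transit Authority: $1,481,364 × 0.00424 = $6,280.98336
Sagehill CSD: $1,481,364 × 0.02452 = $36,323.04528
Total = $65,105.9478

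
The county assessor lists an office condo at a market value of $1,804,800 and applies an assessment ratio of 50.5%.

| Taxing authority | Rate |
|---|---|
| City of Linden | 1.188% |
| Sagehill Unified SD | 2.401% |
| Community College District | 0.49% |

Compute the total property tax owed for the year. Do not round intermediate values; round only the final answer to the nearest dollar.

$37,177

Assessed value = $1,804,800 × 0.505 = $911,424
City of Linden: $911,424 × 0.01188 = $10,827.71712
Sagehill Unified SD: $911,424 × 0.02401 = $21,883.29024
Community College District: $911,424 × 0.0049 = $4,465.9776
Total = $10,827.71712 + $21,883.29024 + $4,465.9776 = $37,176.98496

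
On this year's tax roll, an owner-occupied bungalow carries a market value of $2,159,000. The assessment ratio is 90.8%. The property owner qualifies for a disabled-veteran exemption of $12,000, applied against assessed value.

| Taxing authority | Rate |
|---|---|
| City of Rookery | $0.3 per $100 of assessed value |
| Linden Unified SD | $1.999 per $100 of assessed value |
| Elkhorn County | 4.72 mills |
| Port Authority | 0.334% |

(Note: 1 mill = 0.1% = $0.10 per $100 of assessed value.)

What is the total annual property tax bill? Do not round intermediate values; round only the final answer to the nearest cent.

$60,496.95

Assessed value = $2,159,000 × 0.908 = $1,960,372
Taxable value = $1,960,372 − $12,000 = $1,948,372
City of Rookery: $1,948,372 × 0.003 = $5,845.116
Linden Unified SD: $1,948,372 × 0.01999 = $38,947.95628
Elkhorn County: $1,948,372 × 0.00472 = $9,196.31584
Port Authority: $1,948,372 × 0.00334 = $6,507.56248
Total = $60,496.9506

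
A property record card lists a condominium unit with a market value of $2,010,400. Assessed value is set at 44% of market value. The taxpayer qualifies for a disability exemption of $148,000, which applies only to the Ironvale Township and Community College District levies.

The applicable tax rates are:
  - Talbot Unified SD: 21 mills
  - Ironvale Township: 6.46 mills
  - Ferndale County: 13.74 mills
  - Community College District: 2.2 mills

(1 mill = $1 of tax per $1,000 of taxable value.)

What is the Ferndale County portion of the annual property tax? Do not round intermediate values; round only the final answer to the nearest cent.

Assessed value = $2,010,400 × 0.44 = $884,576
Ferndale County taxable value = $884,576 (exemption does not apply)
Ferndale County levy = $884,576 × 0.01374 = $12,154.07424

$12,154.07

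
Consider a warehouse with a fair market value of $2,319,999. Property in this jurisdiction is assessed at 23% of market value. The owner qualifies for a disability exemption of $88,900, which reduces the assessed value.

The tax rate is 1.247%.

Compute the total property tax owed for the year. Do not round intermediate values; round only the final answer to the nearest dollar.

Assessed value = $2,319,999 × 0.23 = $533,599.77
Taxable value = $533,599.77 − $88,900 = $444,699.77
Tax = $444,699.77 × 0.01247 = $5,545.4061319

$5,545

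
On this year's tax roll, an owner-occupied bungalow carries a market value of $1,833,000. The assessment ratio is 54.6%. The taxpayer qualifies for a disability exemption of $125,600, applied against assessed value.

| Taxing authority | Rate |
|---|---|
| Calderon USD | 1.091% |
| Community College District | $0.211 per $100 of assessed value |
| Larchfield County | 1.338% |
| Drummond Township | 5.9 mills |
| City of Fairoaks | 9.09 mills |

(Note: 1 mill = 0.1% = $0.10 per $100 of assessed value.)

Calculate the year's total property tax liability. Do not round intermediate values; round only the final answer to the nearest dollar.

Assessed value = $1,833,000 × 0.546 = $1,000,818
Taxable value = $1,000,818 − $125,600 = $875,218
Calderon USD: $875,218 × 0.01091 = $9,548.62838
Community College District: $875,218 × 0.00211 = $1,846.70998
Larchfield County: $875,218 × 0.01338 = $11,710.41684
Drummond Township: $875,218 × 0.0059 = $5,163.7862
City of Fairoaks: $875,218 × 0.00909 = $7,955.73162
Total = $36,225.27302

$36,225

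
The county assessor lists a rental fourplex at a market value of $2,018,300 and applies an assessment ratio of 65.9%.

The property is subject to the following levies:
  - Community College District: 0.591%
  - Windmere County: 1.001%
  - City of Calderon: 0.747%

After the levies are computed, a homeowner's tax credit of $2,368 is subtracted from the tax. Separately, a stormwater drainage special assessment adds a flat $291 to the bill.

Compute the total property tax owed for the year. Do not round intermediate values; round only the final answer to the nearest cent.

Assessed value = $2,018,300 × 0.659 = $1,330,059.7
Community College District: $1,330,059.7 × 0.00591 = $7,860.652827
Windmere County: $1,330,059.7 × 0.01001 = $13,313.897597
City of Calderon: $1,330,059.7 × 0.00747 = $9,935.545959
Levies subtotal = $31,110.096383
After credit = $31,110.096383 − $2,368 = $28,742.096383
Total = $28,742.096383 + $291 = $29,033.096383

$29,033.10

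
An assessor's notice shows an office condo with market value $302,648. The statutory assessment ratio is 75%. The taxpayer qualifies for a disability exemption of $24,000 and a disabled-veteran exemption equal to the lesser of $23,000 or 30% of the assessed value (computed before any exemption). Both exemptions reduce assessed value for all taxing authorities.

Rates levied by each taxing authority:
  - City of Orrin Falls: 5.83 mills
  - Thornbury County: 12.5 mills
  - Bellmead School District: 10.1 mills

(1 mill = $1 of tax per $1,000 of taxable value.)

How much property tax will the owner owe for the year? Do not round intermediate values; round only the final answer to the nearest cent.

Assessed value = $302,648 × 0.75 = $226,986
Disabled-veteran exemption = min($23,000, 30% × $226,986) = min($23,000, $68,095.8) = $23,000 (dollar cap binds)
Taxable value = $226,986 − $24,000 − $23,000 = $179,986
City of Orrin Falls: $179,986 × 0.00583 = $1,049.31838
Thornbury County: $179,986 × 0.0125 = $2,249.825
Bellmead School District: $179,986 × 0.0101 = $1,817.8586
Total = $5,117.00198

$5,117.00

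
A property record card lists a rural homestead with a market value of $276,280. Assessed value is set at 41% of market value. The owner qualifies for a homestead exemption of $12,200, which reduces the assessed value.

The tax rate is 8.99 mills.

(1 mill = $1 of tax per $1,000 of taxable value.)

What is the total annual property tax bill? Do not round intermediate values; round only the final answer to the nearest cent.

$908.66

Assessed value = $276,280 × 0.41 = $113,274.8
Taxable value = $113,274.8 − $12,200 = $101,074.8
Tax = $101,074.8 × 0.00899 = $908.662452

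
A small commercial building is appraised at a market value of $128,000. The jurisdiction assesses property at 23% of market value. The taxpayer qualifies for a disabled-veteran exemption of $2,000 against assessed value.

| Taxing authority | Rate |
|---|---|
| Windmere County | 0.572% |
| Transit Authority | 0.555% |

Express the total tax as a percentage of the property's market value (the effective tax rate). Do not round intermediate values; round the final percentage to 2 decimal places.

0.24%

Assessed value = $128,000 × 0.23 = $29,440
Taxable value = $29,440 − $2,000 = $27,440
Windmere County: $27,440 × 0.00572 = $156.9568
Transit Authority: $27,440 × 0.00555 = $152.292
Total tax = $309.2488
Effective rate = $309.2488 ÷ $128,000 = 0.24% of market value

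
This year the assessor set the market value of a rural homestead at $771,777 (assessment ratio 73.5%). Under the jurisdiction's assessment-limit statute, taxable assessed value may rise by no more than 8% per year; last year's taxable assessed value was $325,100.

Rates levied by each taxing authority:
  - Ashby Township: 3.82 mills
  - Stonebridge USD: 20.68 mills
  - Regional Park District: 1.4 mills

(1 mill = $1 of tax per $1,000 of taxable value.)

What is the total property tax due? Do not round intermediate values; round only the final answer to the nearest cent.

Uncapped assessed value = $771,777 × 0.735 = $567,256.095
Cap limit = $325,100 × 1.08 = $351,108
Taxable assessed value = min($567,256.095, $351,108) = $351,108 (cap binds)
Ashby Township: $351,108 × 0.00382 = $1,341.23256
Stonebridge USD: $351,108 × 0.02068 = $7,260.91344
Regional Park District: $351,108 × 0.0014 = $491.5512
Total = $9,093.6972

$9,093.70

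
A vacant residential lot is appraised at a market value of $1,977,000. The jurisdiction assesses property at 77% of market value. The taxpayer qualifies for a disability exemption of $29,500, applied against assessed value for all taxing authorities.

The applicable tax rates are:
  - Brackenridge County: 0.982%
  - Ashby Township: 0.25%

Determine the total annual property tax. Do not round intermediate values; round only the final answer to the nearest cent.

$18,391.17

Assessed value = $1,977,000 × 0.77 = $1,522,290
Taxable value = $1,522,290 − $29,500 = $1,492,790
Brackenridge County: $1,492,790 × 0.00982 = $14,659.1978
Ashby Township: $1,492,790 × 0.0025 = $3,731.975
Total = $14,659.1978 + $3,731.975 = $18,391.1728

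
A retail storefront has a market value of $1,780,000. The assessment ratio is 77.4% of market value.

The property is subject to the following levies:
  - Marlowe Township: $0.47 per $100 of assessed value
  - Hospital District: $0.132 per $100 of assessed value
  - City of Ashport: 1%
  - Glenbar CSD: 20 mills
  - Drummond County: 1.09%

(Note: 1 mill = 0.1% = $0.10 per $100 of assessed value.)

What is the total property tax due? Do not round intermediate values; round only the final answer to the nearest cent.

Assessed value = $1,780,000 × 0.774 = $1,377,720
Marlowe Township: $1,377,720 × 0.0047 = $6,475.284
Hospital District: $1,377,720 × 0.00132 = $1,818.5904
City of Ashport: $1,377,720 × 0.01 = $13,777.2
Glenbar CSD: $1,377,720 × 0.02 = $27,554.4
Drummond County: $1,377,720 × 0.0109 = $15,017.148
Total = $64,642.6224

$64,642.62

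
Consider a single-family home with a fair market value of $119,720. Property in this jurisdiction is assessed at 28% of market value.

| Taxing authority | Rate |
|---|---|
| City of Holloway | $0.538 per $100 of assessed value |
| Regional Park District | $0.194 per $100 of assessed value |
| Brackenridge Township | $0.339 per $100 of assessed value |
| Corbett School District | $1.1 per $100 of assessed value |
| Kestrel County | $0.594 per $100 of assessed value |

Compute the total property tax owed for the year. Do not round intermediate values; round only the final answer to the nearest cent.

Assessed value = $119,720 × 0.28 = $33,521.6
City of Holloway: $33,521.6 × 0.00538 = $180.346208
Regional Park District: $33,521.6 × 0.00194 = $65.031904
Brackenridge Township: $33,521.6 × 0.00339 = $113.638224
Corbett School District: $33,521.6 × 0.011 = $368.7376
Kestrel County: $33,521.6 × 0.00594 = $199.118304
Total = $180.346208 + $65.031904 + $113.638224 + $368.7376 + $199.118304 = $926.87224

$926.87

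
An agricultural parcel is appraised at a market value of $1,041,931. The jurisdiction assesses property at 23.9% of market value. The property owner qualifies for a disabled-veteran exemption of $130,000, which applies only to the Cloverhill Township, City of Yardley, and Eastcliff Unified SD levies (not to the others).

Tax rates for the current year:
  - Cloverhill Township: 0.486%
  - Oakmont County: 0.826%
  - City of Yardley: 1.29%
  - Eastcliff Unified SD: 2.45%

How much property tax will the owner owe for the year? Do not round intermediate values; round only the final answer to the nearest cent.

$7,086.77

Assessed value = $1,041,931 × 0.239 = $249,021.509
Cloverhill Township: ($249,021.509 − $130,000) × 0.00486 = $119,021.509 × 0.00486 = $578.44453374
Oakmont County: $249,021.509 × 0.00826 = $2,056.91766434
City of Yardley: ($249,021.509 − $130,000) × 0.0129 = $119,021.509 × 0.0129 = $1,535.3774661
Eastcliff Unified SD: ($249,021.509 − $130,000) × 0.0245 = $119,021.509 × 0.0245 = $2,916.0269705
Total = $7,086.76663468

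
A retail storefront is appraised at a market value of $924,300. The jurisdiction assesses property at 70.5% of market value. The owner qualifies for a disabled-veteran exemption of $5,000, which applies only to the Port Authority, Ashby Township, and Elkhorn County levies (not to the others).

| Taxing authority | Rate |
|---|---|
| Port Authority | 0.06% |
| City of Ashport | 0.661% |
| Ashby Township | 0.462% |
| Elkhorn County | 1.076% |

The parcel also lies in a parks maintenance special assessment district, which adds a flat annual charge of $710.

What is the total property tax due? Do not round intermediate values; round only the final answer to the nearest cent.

$15,350.46

Assessed value = $924,300 × 0.705 = $651,631.5
Port Authority: ($651,631.5 − $5,000) × 0.0006 = $646,631.5 × 0.0006 = $387.9789
City of Ashport: $651,631.5 × 0.00661 = $4,307.284215
Ashby Township: ($651,631.5 − $5,000) × 0.00462 = $646,631.5 × 0.00462 = $2,987.43753
Elkhorn County: ($651,631.5 − $5,000) × 0.01076 = $646,631.5 × 0.01076 = $6,957.75494
Levies subtotal = $14,640.455585
Total = $14,640.455585 + $710 = $15,350.455585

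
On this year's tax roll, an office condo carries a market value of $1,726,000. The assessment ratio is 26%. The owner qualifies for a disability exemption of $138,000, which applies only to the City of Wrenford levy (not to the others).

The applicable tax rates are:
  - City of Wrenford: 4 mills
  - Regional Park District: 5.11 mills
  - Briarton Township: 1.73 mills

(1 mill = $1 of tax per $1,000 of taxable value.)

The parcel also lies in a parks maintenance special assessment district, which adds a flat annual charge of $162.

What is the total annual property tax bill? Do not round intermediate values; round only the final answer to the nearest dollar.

Assessed value = $1,726,000 × 0.26 = $448,760
City of Wrenford: ($448,760 − $138,000) × 0.004 = $310,760 × 0.004 = $1,243.04
Regional Park District: $448,760 × 0.00511 = $2,293.1636
Briarton Township: $448,760 × 0.00173 = $776.3548
Levies subtotal = $4,312.5584
Total = $4,312.5584 + $162 = $4,474.5584

$4,475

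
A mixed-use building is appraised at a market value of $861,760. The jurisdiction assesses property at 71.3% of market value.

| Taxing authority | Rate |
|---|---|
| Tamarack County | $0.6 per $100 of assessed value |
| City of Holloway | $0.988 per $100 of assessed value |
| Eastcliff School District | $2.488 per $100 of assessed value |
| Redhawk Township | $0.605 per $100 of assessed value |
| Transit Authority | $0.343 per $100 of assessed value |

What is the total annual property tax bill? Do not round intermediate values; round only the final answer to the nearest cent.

Assessed value = $861,760 × 0.713 = $614,434.88
Tamarack County: $614,434.88 × 0.006 = $3,686.60928
City of Holloway: $614,434.88 × 0.00988 = $6,070.6166144
Eastcliff School District: $614,434.88 × 0.02488 = $15,287.1398144
Redhawk Township: $614,434.88 × 0.00605 = $3,717.331024
Transit Authority: $614,434.88 × 0.00343 = $2,107.5116384
Total = $3,686.60928 + $6,070.6166144 + $15,287.1398144 + $3,717.331024 + $2,107.5116384 = $30,869.2083712

$30,869.21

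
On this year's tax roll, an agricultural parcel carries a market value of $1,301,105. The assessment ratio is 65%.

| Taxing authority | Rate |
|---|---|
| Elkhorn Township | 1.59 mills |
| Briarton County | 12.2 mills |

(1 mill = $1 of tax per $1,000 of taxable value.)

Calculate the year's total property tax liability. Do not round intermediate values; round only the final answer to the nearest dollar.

$11,662

Assessed value = $1,301,105 × 0.65 = $845,718.25
Elkhorn Township: $845,718.25 × 0.00159 = $1,344.6920175
Briarton County: $845,718.25 × 0.0122 = $10,317.76265
Total = $1,344.6920175 + $10,317.76265 = $11,662.4546675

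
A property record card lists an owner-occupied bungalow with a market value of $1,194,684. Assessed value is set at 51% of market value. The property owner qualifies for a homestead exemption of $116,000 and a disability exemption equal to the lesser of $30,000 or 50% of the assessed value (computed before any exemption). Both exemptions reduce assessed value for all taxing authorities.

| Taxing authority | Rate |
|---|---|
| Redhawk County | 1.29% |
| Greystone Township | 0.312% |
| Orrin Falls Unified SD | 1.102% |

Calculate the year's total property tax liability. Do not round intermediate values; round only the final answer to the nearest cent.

Assessed value = $1,194,684 × 0.51 = $609,288.84
Disability exemption = min($30,000, 50% × $609,288.84) = min($30,000, $304,644.42) = $30,000 (dollar cap binds)
Taxable value = $609,288.84 − $116,000 − $30,000 = $463,288.84
Redhawk County: $463,288.84 × 0.0129 = $5,976.426036
Greystone Township: $463,288.84 × 0.00312 = $1,445.4611808
Orrin Falls Unified SD: $463,288.84 × 0.01102 = $5,105.4430168
Total = $12,527.3302336

$12,527.33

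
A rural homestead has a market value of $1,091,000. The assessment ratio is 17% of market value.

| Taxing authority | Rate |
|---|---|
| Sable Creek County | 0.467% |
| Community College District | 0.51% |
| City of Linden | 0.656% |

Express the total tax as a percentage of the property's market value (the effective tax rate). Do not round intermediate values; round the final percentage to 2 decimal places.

0.28%

Assessed value = $1,091,000 × 0.17 = $185,470
Sable Creek County: $185,470 × 0.00467 = $866.1449
Community College District: $185,470 × 0.0051 = $945.897
City of Linden: $185,470 × 0.00656 = $1,216.6832
Total tax = $3,028.7251
Effective rate = $3,028.7251 ÷ $1,091,000 = 0.28% of market value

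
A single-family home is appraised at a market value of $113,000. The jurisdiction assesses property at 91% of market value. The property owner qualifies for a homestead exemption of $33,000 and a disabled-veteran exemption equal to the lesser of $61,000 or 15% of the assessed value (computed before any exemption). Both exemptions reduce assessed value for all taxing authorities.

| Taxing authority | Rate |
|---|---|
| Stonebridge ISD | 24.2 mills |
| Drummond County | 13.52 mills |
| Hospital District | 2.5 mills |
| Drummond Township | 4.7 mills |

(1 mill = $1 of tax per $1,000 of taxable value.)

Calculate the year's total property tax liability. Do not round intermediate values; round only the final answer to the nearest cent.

$2,443.90

Assessed value = $113,000 × 0.91 = $102,830
Disabled-veteran exemption = min($61,000, 15% × $102,830) = min($61,000, $15,424.5) = $15,424.5 (percentage binds)
Taxable value = $102,830 − $33,000 − $15,424.5 = $54,405.5
Stonebridge ISD: $54,405.5 × 0.0242 = $1,316.6131
Drummond County: $54,405.5 × 0.01352 = $735.56236
Hospital District: $54,405.5 × 0.0025 = $136.01375
Drummond Township: $54,405.5 × 0.0047 = $255.70585
Total = $2,443.89506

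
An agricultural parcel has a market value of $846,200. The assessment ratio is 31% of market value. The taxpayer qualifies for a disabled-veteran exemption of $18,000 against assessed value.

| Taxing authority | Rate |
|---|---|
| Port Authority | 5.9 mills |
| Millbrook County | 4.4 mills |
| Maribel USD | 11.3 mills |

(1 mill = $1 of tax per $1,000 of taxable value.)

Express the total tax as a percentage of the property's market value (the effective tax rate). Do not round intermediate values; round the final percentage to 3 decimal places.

0.624%

Assessed value = $846,200 × 0.31 = $262,322
Taxable value = $262,322 − $18,000 = $244,322
Port Authority: $244,322 × 0.0059 = $1,441.4998
Millbrook County: $244,322 × 0.0044 = $1,075.0168
Maribel USD: $244,322 × 0.0113 = $2,760.8386
Total tax = $5,277.3552
Effective rate = $5,277.3552 ÷ $846,200 = 0.624% of market value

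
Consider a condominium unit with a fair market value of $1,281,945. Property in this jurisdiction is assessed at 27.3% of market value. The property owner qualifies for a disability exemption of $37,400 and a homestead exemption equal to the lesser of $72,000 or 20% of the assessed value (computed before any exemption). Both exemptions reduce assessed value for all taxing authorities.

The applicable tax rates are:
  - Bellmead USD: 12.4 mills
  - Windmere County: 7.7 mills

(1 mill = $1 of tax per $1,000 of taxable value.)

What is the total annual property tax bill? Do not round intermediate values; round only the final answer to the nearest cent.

$4,875.79

Assessed value = $1,281,945 × 0.273 = $349,970.985
Homestead exemption = min($72,000, 20% × $349,970.985) = min($72,000, $69,994.197) = $69,994.197 (percentage binds)
Taxable value = $349,970.985 − $37,400 − $69,994.197 = $242,576.788
Bellmead USD: $242,576.788 × 0.0124 = $3,007.9521712
Windmere County: $242,576.788 × 0.0077 = $1,867.8412676
Total = $4,875.7934388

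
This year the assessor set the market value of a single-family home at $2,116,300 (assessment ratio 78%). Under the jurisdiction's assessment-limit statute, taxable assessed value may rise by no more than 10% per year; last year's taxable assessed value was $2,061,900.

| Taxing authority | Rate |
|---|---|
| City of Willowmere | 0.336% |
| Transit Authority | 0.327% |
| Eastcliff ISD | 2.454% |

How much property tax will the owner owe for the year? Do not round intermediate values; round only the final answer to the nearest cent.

Uncapped assessed value = $2,116,300 × 0.78 = $1,650,714
Cap limit = $2,061,900 × 1.1 = $2,268,090
Taxable assessed value = min($1,650,714, $2,268,090) = $1,650,714 (cap does not bind)
City of Willowmere: $1,650,714 × 0.00336 = $5,546.39904
Transit Authority: $1,650,714 × 0.00327 = $5,397.83478
Eastcliff ISD: $1,650,714 × 0.02454 = $40,508.52156
Total = $51,452.75538

$51,452.76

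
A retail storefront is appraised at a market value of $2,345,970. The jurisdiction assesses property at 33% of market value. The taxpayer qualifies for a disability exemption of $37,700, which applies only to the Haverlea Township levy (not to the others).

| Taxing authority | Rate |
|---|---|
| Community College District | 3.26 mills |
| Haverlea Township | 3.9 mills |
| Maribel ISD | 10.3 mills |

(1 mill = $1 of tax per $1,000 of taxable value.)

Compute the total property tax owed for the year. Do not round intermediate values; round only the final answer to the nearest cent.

$13,369.98

Assessed value = $2,345,970 × 0.33 = $774,170.1
Community College District: $774,170.1 × 0.00326 = $2,523.794526
Haverlea Township: ($774,170.1 − $37,700) × 0.0039 = $736,470.1 × 0.0039 = $2,872.23339
Maribel ISD: $774,170.1 × 0.0103 = $7,973.95203
Total = $13,369.979946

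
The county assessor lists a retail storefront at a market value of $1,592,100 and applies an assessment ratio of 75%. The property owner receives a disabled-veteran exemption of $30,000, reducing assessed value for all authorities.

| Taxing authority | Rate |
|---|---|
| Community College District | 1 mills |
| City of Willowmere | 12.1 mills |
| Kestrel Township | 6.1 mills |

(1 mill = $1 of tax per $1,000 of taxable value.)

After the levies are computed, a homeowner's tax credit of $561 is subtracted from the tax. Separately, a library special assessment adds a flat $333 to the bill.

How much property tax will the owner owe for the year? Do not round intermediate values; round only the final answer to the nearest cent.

Assessed value = $1,592,100 × 0.75 = $1,194,075
Taxable value = $1,194,075 − $30,000 = $1,164,075
Community College District: $1,164,075 × 0.001 = $1,164.075
City of Willowmere: $1,164,075 × 0.0121 = $14,085.3075
Kestrel Township: $1,164,075 × 0.0061 = $7,100.8575
Levies subtotal = $22,350.24
After credit = $22,350.24 − $561 = $21,789.24
Total = $21,789.24 + $333 = $22,122.24

$22,122.24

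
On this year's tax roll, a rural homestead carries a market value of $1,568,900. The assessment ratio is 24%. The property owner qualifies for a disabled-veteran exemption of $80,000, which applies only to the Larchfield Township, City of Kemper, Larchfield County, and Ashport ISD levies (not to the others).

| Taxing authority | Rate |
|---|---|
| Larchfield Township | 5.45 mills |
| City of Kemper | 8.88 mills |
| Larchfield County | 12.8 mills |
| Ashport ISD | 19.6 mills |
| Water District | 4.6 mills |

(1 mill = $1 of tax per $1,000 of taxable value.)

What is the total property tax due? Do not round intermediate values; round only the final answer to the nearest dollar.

Assessed value = $1,568,900 × 0.24 = $376,536
Larchfield Township: ($376,536 − $80,000) × 0.00545 = $296,536 × 0.00545 = $1,616.1212
City of Kemper: ($376,536 − $80,000) × 0.00888 = $296,536 × 0.00888 = $2,633.23968
Larchfield County: ($376,536 − $80,000) × 0.0128 = $296,536 × 0.0128 = $3,795.6608
Ashport ISD: ($376,536 − $80,000) × 0.0196 = $296,536 × 0.0196 = $5,812.1056
Water District: $376,536 × 0.0046 = $1,732.0656
Total = $15,589.19288

$15,589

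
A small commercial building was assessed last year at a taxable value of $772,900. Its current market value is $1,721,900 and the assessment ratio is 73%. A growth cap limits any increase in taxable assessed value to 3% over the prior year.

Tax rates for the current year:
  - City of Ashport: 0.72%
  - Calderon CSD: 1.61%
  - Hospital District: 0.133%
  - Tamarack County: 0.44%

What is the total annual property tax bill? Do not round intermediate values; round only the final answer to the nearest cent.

Uncapped assessed value = $1,721,900 × 0.73 = $1,256,987
Cap limit = $772,900 × 1.03 = $796,087
Taxable assessed value = min($1,256,987, $796,087) = $796,087 (cap binds)
City of Ashport: $796,087 × 0.0072 = $5,731.8264
Calderon CSD: $796,087 × 0.0161 = $12,817.0007
Hospital District: $796,087 × 0.00133 = $1,058.79571
Tamarack County: $796,087 × 0.0044 = $3,502.7828
Total = $23,110.40561

$23,110.41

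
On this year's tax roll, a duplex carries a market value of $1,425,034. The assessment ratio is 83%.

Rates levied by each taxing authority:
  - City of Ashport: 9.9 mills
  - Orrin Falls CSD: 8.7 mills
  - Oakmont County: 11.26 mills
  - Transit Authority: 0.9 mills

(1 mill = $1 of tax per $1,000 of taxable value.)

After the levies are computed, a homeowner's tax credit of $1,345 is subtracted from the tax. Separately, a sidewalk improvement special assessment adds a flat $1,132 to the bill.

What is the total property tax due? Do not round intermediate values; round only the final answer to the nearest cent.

Assessed value = $1,425,034 × 0.83 = $1,182,778.22
City of Ashport: $1,182,778.22 × 0.0099 = $11,709.504378
Orrin Falls CSD: $1,182,778.22 × 0.0087 = $10,290.170514
Oakmont County: $1,182,778.22 × 0.01126 = $13,318.0827572
Transit Authority: $1,182,778.22 × 0.0009 = $1,064.500398
Levies subtotal = $36,382.2580472
After credit = $36,382.2580472 − $1,345 = $35,037.2580472
Total = $35,037.2580472 + $1,132 = $36,169.2580472

$36,169.26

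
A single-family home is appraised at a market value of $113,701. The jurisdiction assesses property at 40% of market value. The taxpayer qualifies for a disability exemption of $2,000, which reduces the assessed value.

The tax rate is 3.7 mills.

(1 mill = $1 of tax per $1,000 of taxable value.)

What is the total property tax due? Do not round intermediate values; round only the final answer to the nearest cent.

$160.88

Assessed value = $113,701 × 0.4 = $45,480.4
Taxable value = $45,480.4 − $2,000 = $43,480.4
Tax = $43,480.4 × 0.0037 = $160.87748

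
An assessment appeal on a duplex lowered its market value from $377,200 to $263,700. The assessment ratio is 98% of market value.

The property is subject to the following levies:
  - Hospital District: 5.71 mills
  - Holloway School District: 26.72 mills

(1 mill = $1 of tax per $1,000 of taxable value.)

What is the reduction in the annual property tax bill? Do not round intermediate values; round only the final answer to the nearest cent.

Old assessed value = $377,200 × 0.98 = $369,656
New assessed value = $263,700 × 0.98 = $258,426
Combined rate = 0.00571 + 0.02672 = 0.03243
Old tax = $369,656 × 0.03243 = $11,987.94408
New tax = $258,426 × 0.03243 = $8,380.75518
Reduction = $11,987.94408 − $8,380.75518 = $3,607.1889

$3,607.19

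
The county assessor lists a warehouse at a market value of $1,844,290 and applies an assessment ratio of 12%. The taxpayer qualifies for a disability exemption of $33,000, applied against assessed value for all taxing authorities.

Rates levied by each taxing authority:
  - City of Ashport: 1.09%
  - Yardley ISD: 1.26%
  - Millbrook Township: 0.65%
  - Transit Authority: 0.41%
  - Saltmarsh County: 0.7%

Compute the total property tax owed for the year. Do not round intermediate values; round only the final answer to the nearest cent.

$7,739.74

Assessed value = $1,844,290 × 0.12 = $221,314.8
Taxable value = $221,314.8 − $33,000 = $188,314.8
City of Ashport: $188,314.8 × 0.0109 = $2,052.63132
Yardley ISD: $188,314.8 × 0.0126 = $2,372.76648
Millbrook Township: $188,314.8 × 0.0065 = $1,224.0462
Transit Authority: $188,314.8 × 0.0041 = $772.09068
Saltmarsh County: $188,314.8 × 0.007 = $1,318.2036
Total = $2,052.63132 + $2,372.76648 + $1,224.0462 + $772.09068 + $1,318.2036 = $7,739.73828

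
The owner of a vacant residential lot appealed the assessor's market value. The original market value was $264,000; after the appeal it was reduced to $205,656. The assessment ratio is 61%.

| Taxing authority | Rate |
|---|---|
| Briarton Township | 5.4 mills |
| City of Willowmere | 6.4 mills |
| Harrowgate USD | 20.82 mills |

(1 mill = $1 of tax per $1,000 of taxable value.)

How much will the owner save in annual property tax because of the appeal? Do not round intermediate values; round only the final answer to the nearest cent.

$1,160.94

Old assessed value = $264,000 × 0.61 = $161,040
New assessed value = $205,656 × 0.61 = $125,450.16
Combined rate = 0.0054 + 0.0064 + 0.02082 = 0.03262
Old tax = $161,040 × 0.03262 = $5,253.1248
New tax = $125,450.16 × 0.03262 = $4,092.1842192
Reduction = $5,253.1248 − $4,092.1842192 = $1,160.9405808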